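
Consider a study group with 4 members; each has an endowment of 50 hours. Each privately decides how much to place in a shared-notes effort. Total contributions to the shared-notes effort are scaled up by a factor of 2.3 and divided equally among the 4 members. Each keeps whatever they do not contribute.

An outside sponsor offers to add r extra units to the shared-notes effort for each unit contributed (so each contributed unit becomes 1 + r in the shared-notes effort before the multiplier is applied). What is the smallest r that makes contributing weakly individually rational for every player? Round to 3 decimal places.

0.739

With matching at rate r, one contributed unit becomes (1 + r) in the shared-notes effort and returns 2.3 × (1 + r) / 4 to the contributor.
Setting this equal to 1: 1 + r = 4/2.3 = 1.7391.
So the minimum matching rate is r = 1.7391 − 1 = 0.739.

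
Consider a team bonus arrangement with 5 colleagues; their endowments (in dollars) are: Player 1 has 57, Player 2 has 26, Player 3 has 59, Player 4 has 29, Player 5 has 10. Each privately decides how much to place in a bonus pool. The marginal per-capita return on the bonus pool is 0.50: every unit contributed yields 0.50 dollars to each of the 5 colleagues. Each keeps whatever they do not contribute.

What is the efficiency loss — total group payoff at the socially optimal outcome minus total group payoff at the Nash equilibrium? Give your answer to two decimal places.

271.50 dollars

The private return per contributed unit is 0.50 < 1 for everyone, so the Nash equilibrium is zero contribution and the group total is Σ E_j = 57 + 26 + 59 + 29 + 10 = 181.
Each contributed unit returns 2.500 to the group, so the social optimum is full contribution by everyone: group total = 2.500 × 181 = 452.50.
Efficiency loss = (2.500 − 1) × 181 = 271.50.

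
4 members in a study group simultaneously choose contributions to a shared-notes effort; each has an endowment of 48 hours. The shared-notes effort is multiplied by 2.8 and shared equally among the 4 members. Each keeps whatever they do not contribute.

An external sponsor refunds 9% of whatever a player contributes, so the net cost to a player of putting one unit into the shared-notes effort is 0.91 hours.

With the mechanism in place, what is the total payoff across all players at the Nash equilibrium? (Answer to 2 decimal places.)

The effective private return is (2.8/4) / 0.91 = 0.7692, which is still under 1, so the mechanism doesn't change anyone's dominant strategy: zero contribution.
Everyone keeps their endowment and the group total is 4 × 48 = 192.

192.00 hours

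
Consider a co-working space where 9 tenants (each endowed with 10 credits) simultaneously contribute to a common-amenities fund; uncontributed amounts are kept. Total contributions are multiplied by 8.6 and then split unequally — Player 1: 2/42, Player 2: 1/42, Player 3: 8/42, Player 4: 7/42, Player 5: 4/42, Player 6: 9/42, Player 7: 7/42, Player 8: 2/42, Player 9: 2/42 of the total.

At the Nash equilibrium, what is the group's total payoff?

Player j's private return per contributed unit is 8.6 × (j's share). Contributing is weakly dominant for j when that share is at least 1/8.6 = 0.1163, and contributing 0 is dominant otherwise.
Player 3, Player 4, Player 6 and Player 7 are above the threshold, contributing 10 each; the remaining 5 contribute 0. Total contributed: 40.
The common-amenities fund pays out 8.6 × 40 = 344.00 in total (split across the unequal shares, but the aggregate is all that matters for the group sum).
The 5 free-riders keep 10 each, adding 50. Group total = 50 + 344.00 = 394.00.

394.00 credits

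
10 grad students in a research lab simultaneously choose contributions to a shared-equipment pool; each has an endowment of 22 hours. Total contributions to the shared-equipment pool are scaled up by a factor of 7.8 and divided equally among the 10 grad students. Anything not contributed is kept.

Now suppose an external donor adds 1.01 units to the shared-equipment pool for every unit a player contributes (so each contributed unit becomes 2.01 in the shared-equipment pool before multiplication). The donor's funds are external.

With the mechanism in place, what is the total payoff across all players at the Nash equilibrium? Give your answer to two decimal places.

3449.16 hours

With the mechanism, a contributed unit returns 7.8 × 2.01 / 10 = 1.5678 per unit of net cost to the contributor — now above 1 — so contributing fully is weakly dominant for every player.
So the Nash equilibrium is full contribution by all 10; the group earns 7.8 × 2.01 × 220 = 3449.16.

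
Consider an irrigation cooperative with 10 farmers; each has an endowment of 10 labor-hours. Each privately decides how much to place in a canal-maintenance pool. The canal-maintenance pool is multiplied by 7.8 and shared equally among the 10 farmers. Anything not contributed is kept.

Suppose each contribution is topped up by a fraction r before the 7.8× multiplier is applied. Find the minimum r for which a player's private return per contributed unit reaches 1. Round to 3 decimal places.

0.282

With matching at rate r, one contributed unit becomes (1 + r) in the canal-maintenance pool and returns 7.8 × (1 + r) / 10 to the contributor.
Setting this equal to 1: 1 + r = 10/7.8 = 1.2821.
So the minimum matching rate is r = 1.2821 − 1 = 0.282.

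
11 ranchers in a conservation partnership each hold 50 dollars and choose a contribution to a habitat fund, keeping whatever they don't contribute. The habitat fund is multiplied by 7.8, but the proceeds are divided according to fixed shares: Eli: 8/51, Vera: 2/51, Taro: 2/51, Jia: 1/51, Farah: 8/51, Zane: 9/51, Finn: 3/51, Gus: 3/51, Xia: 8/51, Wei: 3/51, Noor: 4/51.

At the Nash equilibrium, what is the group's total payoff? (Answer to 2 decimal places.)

Each unit j contributes comes back to j as 7.8 × (j's share), so j prefers to contribute only if that share exceeds 1/7.8 = 0.1282; otherwise keeping the unit dominates.
The shares above 0.1282 belong to Eli, Farah, Zane and Xia, contributing 50 each; the remaining 7 contribute 0. Total contributed: 200.
The habitat fund pays out 7.8 × 200 = 1560.00 in total (split across the unequal shares, but the aggregate is all that matters for the group sum).
The 7 free-riders keep 50 each, adding 350. Group total = 350 + 1560.00 = 1910.00.

1910.00 dollars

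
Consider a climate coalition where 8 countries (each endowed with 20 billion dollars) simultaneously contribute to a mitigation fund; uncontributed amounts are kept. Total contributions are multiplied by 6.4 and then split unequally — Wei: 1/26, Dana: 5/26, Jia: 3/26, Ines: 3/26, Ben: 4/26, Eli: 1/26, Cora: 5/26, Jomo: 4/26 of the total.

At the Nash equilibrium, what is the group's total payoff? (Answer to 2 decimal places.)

For player j, contributing a unit is worthwhile iff 6.4 × (j's share) ≥ 1, i.e. iff j's share is at least 0.1563.
Dana and Cora are above the threshold, contributing 20 each; the remaining 6 contribute 0. Total contributed: 40.
The mitigation fund pays out 6.4 × 40 = 256.00 in total (split across the unequal shares, but the aggregate is all that matters for the group sum).
The 6 free-riders keep 20 each, adding 120. Group total = 120 + 256.00 = 376.00.

376.00 billion dollars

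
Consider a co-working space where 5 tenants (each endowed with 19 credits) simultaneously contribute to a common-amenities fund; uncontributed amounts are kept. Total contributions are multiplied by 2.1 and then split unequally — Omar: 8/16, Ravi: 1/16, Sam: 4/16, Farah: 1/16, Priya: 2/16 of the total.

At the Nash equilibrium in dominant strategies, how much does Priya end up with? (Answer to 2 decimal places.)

23.99 credits

Each unit j contributes comes back to j as 2.1 × (j's share), so j prefers to contribute only if that share exceeds 1/2.1 = 0.4762; otherwise keeping the unit dominates.
Only Omar (8/16) clears that bar, contributing 19; the remaining 4 contribute 0. Total contributed: 19.
Priya keeps 19 and receives 2.1 × 19 × 2/16 = 4.99 from the common-amenities fund, for a payoff of 23.99.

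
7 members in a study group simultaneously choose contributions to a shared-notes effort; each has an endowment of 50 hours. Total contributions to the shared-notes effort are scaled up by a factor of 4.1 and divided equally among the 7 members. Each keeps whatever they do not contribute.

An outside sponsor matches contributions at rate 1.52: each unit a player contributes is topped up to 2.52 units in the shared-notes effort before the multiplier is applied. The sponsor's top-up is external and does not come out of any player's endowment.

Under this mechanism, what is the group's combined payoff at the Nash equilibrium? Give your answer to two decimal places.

The effective private return per unit is now 4.1 × 2.52 / 7 = 1.4760 > 1, so every player's dominant strategy flips to full contribution.
At the Nash equilibrium everyone contributes 50. Group total payoff = 4.1 × 2.52 × 350 = 3616.20.

3616.20 hours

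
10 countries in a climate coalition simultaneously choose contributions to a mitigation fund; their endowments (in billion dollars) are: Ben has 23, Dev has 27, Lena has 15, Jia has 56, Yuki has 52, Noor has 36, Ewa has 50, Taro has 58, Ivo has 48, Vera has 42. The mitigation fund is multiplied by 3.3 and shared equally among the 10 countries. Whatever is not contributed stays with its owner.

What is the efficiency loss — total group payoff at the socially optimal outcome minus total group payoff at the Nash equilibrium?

936.10 billion dollars

The private return per contributed unit is 3.3/10 = 0.3300 < 1 for every player regardless of endowment, so the Nash equilibrium is zero contribution and the group total is Σ E_j = 23 + 27 + 15 + 56 + 52 + 36 + 50 + 58 + 48 + 42 = 407.
Each contributed unit returns 3.300 to the group, so the social optimum is full contribution by everyone: group total = 3.300 × 407 = 1343.10.
Efficiency loss = (3.300 − 1) × 407 = 936.10.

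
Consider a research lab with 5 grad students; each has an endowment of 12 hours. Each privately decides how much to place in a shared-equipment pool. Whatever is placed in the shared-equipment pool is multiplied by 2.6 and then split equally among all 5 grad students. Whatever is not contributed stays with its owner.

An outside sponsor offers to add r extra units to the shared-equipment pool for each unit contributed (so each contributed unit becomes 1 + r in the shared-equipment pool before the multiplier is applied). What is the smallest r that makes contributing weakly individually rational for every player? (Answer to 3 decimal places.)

With matching at rate r, one contributed unit becomes (1 + r) in the shared-equipment pool and returns 2.6 × (1 + r) / 5 to the contributor.
Setting this equal to 1: 1 + r = 5/2.6 = 1.9231.
So the minimum matching rate is r = 1.9231 − 1 = 0.923.

0.923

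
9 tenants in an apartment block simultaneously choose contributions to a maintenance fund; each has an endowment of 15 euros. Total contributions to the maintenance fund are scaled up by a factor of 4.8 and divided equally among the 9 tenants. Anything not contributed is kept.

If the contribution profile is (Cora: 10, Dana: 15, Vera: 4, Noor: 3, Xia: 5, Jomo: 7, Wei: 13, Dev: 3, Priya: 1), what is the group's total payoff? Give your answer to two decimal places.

366.80 euros

Total contributed: 10 + 15 + 4 + 3 + 5 + 7 + 13 + 3 + 1 = 61; total kept: 9 × 15 − 61 = 74.
The maintenance fund pays out 4.8 × 61 = 292.80 in aggregate.
Group total = 74 + 292.80 = 366.80.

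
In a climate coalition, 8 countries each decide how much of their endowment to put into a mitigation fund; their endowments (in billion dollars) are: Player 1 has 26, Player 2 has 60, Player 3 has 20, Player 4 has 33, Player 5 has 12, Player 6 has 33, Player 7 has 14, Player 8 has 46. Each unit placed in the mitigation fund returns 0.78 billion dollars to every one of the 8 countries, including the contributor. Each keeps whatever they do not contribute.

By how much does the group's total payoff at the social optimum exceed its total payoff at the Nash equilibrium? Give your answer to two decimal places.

1278.56 billion dollars

The private return per contributed unit is 0.78 < 1 for everyone, so the Nash equilibrium is zero contribution and the group total is Σ E_j = 26 + 60 + 20 + 33 + 12 + 33 + 14 + 46 = 244.
Each contributed unit returns 6.240 to the group, so the social optimum is full contribution by everyone: group total = 6.240 × 244 = 1522.56.
Efficiency loss = (6.240 − 1) × 244 = 1278.56.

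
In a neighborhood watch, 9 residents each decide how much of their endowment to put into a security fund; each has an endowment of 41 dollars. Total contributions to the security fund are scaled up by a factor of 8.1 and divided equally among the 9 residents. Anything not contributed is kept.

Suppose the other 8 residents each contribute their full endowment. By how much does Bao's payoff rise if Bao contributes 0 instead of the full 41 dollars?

Switching from a contribution of 41 to 0 lets Bao keep an extra 41 dollars, but lowers the security fund by 41, which costs Bao their own share of that drop: 8.1/9 × 41 = 36.90.
Net gain = 41 − 36.90 = 4.10. The private return per contributed unit (0.9000) is below 1, so free-riding is indeed the best response regardless of what the others do.

4.10 dollars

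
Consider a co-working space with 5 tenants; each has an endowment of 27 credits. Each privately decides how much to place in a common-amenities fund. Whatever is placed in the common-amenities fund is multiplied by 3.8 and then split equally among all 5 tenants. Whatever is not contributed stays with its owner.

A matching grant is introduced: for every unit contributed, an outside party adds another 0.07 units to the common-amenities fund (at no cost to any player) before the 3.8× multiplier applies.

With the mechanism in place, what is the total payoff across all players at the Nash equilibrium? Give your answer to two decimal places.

135.00 credits

With the mechanism, a contributed unit returns 3.8 × 1.07 / 5 = 0.8132 per unit of net cost — still below 1 — so contributing 0 remains dominant for every player.
At the Nash equilibrium no one contributes; group total payoff = 5 × 27 = 135.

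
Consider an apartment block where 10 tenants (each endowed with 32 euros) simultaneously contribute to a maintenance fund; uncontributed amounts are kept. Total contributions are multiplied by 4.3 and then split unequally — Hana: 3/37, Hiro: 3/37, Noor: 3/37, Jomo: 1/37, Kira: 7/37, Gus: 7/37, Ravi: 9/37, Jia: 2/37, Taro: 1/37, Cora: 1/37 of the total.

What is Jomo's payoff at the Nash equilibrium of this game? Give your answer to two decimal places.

Each unit j contributes comes back to j as 4.3 × (j's share), so j prefers to contribute only if that share exceeds 1/4.3 = 0.2326; otherwise keeping the unit dominates.
The only share above 0.2326 is Ravi's 9/37, contributing 32; the remaining 9 contribute 0. Total contributed: 32.
Jomo keeps 32 and receives 4.3 × 32 × 1/37 = 3.72 from the maintenance fund, for a payoff of 35.72.

35.72 euros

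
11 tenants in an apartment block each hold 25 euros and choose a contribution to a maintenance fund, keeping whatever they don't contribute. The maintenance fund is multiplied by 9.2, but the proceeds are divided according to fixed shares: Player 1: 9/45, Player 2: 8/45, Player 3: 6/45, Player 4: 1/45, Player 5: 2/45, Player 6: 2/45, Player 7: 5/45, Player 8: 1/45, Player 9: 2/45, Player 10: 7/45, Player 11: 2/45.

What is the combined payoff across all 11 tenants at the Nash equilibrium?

1300.00 euros

A player with share s gets back 9.2·s per unit contributed, so full contribution is dominant for anyone with s > 1/9.2 = 0.1087 and zero contribution is dominant for anyone below.
Player 1, Player 2, Player 3, Player 7 and Player 10 clear that bar, contributing 25 each; the remaining 6 contribute 0. Total contributed: 125.
The maintenance fund pays out 9.2 × 125 = 1150.00 in total (split across the unequal shares, but the aggregate is all that matters for the group sum).
The 6 free-riders keep 25 each, adding 150. Group total = 150 + 1150.00 = 1300.00.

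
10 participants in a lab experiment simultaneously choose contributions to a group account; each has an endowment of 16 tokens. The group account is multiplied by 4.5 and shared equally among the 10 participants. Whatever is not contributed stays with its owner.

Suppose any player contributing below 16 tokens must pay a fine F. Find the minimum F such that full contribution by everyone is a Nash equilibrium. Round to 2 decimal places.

8.80 tokens

Given the others contribute fully, the best deviation is to contribute 0 (any partial contribution still incurs the fine and gives up units whose private return 0.4500 is below 1).
Deviating from 16 to 0 saves 16 tokens but forfeits the deviator's share of the drop in the group account: 4.5/10 × 16 = 7.20.
So the deviation gain is 16 − 7.20 = 8.80, and the fine must be at least 8.80 tokens to wipe it out.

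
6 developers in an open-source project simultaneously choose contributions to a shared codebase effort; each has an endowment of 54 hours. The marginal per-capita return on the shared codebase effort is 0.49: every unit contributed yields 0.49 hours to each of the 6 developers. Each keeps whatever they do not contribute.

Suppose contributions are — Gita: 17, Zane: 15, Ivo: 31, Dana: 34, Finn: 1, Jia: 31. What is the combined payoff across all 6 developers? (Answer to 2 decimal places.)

Total contributed: 17 + 15 + 31 + 34 + 1 + 31 = 129; total kept: 6 × 54 − 129 = 195.
The shared codebase effort pays out 0.49 × 6 × 129 = 379.26 in aggregate.
Group total = 195 + 379.26 = 574.26.

574.26 hours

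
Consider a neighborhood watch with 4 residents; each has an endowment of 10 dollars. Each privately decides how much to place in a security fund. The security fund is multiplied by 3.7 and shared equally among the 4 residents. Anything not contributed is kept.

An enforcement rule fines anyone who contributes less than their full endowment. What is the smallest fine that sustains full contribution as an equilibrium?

0.75 dollars

Given the others contribute fully, the best deviation is to contribute 0 (any partial contribution still incurs the fine and gives up units whose private return 0.9250 is below 1).
Deviating from 10 to 0 saves 10 dollars but forfeits the deviator's share of the drop in the security fund: 3.7/4 × 10 = 9.25.
So the deviation gain is 10 − 9.25 = 0.75, and the fine must be at least 0.75 dollars to wipe it out.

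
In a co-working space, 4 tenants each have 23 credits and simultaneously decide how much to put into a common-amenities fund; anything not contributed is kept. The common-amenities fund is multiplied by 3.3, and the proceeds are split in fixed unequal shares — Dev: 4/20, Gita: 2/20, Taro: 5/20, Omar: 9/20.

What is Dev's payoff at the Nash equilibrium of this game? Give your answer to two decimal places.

38.18 credits

Each unit j contributes comes back to j as 3.3 × (j's share), so j prefers to contribute only if that share exceeds 1/3.3 = 0.3030; otherwise keeping the unit dominates.
The only share above 0.3030 is Omar's 9/20, contributing 23; the remaining 3 contribute 0. Total contributed: 23.
Dev keeps 23 and receives 3.3 × 23 × 4/20 = 15.18 from the common-amenities fund, for a payoff of 38.18.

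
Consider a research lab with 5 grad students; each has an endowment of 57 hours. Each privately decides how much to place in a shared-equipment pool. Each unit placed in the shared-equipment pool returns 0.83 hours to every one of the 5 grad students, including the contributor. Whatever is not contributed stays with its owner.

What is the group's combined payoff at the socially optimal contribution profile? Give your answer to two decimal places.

Each contributed unit returns 4.150 to the group as a whole (0.83 to each of 5 players), which exceeds 1, so the social optimum is full contribution: group total = 4.150 × 285 = 1182.75.

1182.75 hours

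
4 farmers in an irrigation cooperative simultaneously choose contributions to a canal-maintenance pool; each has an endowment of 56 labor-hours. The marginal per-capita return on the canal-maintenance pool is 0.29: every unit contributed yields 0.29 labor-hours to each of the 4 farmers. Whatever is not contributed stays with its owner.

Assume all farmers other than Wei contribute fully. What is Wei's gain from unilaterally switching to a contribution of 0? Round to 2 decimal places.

Switching from a contribution of 56 to 0 lets Wei keep an extra 56 labor-hours, but lowers the canal-maintenance pool by 56, which costs Wei their own share of that drop: 0.29 × 56 = 16.24.
Net gain = 56 − 16.24 = 39.76. The private return per contributed unit (0.29) is below 1, so free-riding is indeed the best response regardless of what the others do.

39.76 labor-hours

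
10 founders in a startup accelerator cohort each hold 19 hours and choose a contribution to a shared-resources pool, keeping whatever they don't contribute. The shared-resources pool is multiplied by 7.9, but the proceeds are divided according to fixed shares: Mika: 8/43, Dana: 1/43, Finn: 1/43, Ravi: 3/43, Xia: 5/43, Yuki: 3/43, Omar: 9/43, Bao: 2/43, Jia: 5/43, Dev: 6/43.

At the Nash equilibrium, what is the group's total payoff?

583.30 hours

For player j, contributing a unit is worthwhile iff 7.9 × (j's share) ≥ 1, i.e. iff j's share is at least 0.1266.
The shares above 0.1266 belong to Mika, Omar and Dev, contributing 19 each; the remaining 7 contribute 0. Total contributed: 57.
The shared-resources pool pays out 7.9 × 57 = 450.30 in total (split across the unequal shares, but the aggregate is all that matters for the group sum).
The 7 free-riders keep 19 each, adding 133. Group total = 133 + 450.30 = 583.30.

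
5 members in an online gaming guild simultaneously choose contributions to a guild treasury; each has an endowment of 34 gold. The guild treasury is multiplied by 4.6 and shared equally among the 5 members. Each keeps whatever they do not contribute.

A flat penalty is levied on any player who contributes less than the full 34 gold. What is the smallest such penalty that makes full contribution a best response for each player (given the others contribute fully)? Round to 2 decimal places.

Given the others contribute fully, the best deviation is to contribute 0 (any partial contribution still incurs the fine and gives up units whose private return 0.9200 is below 1).
Deviating from 34 to 0 saves 34 gold but forfeits the deviator's share of the drop in the guild treasury: 4.6/5 × 34 = 31.28.
So the deviation gain is 34 − 31.28 = 2.72, and the fine must be at least 2.72 gold to wipe it out.

2.72 gold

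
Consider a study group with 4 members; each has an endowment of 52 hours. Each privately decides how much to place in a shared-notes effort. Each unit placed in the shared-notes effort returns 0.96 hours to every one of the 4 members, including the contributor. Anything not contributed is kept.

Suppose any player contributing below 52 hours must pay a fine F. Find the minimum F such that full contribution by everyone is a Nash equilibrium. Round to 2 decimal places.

Given the others contribute fully, the best deviation is to contribute 0 (any partial contribution still incurs the fine and gives up units whose private return 0.96 is below 1).
Deviating from 52 to 0 saves 52 hours but forfeits the deviator's share of the drop in the shared-notes effort: 0.96 × 52 = 49.92.
So the deviation gain is 52 − 49.92 = 2.08, and the fine must be at least 2.08 hours to wipe it out.

2.08 hours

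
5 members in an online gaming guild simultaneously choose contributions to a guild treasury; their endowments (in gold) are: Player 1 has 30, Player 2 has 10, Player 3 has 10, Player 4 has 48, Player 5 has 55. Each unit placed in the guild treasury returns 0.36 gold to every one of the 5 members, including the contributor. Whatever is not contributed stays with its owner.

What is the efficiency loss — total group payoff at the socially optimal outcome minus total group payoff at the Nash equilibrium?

The private return per contributed unit is 0.36 < 1 for everyone, so the Nash equilibrium is zero contribution and the group total is Σ E_j = 30 + 10 + 10 + 48 + 55 = 153.
Each contributed unit returns 1.800 to the group, so the social optimum is full contribution by everyone: group total = 1.800 × 153 = 275.40.
Efficiency loss = (1.800 − 1) × 153 = 122.40.

122.40 gold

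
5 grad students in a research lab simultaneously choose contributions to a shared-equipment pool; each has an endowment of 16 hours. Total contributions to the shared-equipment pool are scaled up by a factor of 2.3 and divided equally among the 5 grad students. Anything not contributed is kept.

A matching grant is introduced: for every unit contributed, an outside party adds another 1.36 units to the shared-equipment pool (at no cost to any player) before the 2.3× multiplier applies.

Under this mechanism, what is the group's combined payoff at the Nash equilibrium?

With the mechanism, a contributed unit returns 2.3 × 2.36 / 5 = 1.0856 per unit of net cost to the contributor — now above 1 — so contributing fully is weakly dominant for every player.
At the Nash equilibrium everyone contributes 16. Group total payoff = 2.3 × 2.36 × 80 = 434.24.

434.24 hours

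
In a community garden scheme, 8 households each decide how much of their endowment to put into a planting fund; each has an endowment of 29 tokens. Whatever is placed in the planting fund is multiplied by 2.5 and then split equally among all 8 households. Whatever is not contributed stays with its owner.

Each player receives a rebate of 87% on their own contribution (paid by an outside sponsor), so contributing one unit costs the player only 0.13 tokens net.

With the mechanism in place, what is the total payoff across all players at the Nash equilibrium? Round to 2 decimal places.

781.84 tokens

Under the mechanism each unit contributed yields (2.5/8) / 0.13 = 2.4038 back to its contributor per unit of net cost, which exceeds 1, making full contribution the dominant choice for everyone.
At the Nash equilibrium everyone contributes 29. Group total payoff = 8 × (29 × 0.87 + 2.5 × 29) = 781.84.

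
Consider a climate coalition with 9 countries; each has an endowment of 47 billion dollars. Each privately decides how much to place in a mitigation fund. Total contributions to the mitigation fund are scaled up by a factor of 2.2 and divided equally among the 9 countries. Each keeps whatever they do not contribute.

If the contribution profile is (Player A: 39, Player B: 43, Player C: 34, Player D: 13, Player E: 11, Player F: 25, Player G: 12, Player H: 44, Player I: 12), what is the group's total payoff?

Total contributed: 39 + 43 + 34 + 13 + 11 + 25 + 12 + 44 + 12 = 233; total kept: 9 × 47 − 233 = 190.
The mitigation fund pays out 2.2 × 233 = 512.60 in aggregate.
Group total = 190 + 512.60 = 702.60.

702.60 billion dollars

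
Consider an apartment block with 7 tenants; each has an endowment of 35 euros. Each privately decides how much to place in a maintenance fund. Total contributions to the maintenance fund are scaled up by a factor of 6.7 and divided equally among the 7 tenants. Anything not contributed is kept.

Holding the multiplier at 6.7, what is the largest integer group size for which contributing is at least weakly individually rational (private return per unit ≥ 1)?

6

Private return per unit is 6.7/(group size), which is ≥ 1 whenever the group size is ≤ 6.7.
The largest such integer is 6.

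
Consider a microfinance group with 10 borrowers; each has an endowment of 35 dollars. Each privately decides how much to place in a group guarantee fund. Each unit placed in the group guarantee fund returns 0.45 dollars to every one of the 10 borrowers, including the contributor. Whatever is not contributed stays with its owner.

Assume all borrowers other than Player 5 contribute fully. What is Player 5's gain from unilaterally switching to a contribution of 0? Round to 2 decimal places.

Switching from a contribution of 35 to 0 lets Player 5 keep an extra 35 dollars, but lowers the group guarantee fund by 35, which costs Player 5 their own share of that drop: 0.45 × 35 = 15.75.
Net gain = 35 − 15.75 = 19.25. The private return per contributed unit (0.45) is below 1, so free-riding is indeed the best response regardless of what the others do.

19.25 dollars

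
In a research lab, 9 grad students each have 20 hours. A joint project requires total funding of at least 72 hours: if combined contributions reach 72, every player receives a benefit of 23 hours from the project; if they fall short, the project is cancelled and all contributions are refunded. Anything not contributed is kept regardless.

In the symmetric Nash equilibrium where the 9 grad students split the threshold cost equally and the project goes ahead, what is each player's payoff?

Equal share of the threshold: 72/9 = 8.
At this profile no one gains by cutting their contribution: any cut drops the total below 72, the project is cancelled, contributions are refunded, and the deviator ends with 20, which is less than 20 − 8 + 23 = 35. Contributing more than 8 just wastes the excess. So contributing exactly 8 is a best response.
Each player's payoff: 20 − 8 + 23 = 35.

35 hours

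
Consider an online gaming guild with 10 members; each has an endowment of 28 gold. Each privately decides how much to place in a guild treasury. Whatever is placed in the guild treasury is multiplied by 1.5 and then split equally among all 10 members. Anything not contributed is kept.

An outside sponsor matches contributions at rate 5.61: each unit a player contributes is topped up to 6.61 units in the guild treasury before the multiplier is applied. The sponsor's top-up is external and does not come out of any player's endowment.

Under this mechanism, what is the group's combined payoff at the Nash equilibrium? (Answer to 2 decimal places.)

With the mechanism, a contributed unit returns 1.5 × 6.61 / 10 = 0.9915 per unit of net cost — still below 1 — so contributing 0 remains dominant for every player.
At the Nash equilibrium no one contributes; group total payoff = 10 × 28 = 280.

280.00 gold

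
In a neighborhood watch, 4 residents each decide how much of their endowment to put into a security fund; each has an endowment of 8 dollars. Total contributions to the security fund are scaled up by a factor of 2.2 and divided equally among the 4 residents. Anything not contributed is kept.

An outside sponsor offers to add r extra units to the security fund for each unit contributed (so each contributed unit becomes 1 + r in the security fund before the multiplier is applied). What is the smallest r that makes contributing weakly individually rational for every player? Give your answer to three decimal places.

With matching at rate r, one contributed unit becomes (1 + r) in the security fund and returns 2.2 × (1 + r) / 4 to the contributor.
Setting this equal to 1: 1 + r = 4/2.2 = 1.8182.
So the minimum matching rate is r = 1.8182 − 1 = 0.818.

0.818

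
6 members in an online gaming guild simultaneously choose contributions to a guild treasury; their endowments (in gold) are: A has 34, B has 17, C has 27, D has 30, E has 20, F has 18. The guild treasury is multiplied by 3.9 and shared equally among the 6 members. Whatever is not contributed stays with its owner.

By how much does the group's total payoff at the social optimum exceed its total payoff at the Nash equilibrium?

The private return per contributed unit is 3.9/6 = 0.6500 < 1 for every player regardless of endowment, so the Nash equilibrium is zero contribution and the group total is Σ E_j = 34 + 17 + 27 + 30 + 20 + 18 = 146.
Each contributed unit returns 3.900 to the group, so the social optimum is full contribution by everyone: group total = 3.900 × 146 = 569.40.
Efficiency loss = (3.900 − 1) × 146 = 423.40.

423.40 gold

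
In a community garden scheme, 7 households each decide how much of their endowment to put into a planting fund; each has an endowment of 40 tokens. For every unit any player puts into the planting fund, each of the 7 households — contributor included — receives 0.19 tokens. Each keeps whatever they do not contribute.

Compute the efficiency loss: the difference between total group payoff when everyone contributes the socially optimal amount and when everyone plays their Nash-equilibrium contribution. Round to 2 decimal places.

92.40 tokens

The private return per contributed unit is 0.19 < 1, so contributing 0 is dominant for every player. At the Nash equilibrium everyone keeps their 40, and the group total is 7 × 40 = 280.
Each contributed unit returns 1.330 to the group as a whole (0.19 to each of 7 players), which exceeds 1, so the social optimum is full contribution: group total = 1.330 × 280 = 372.40.
Efficiency loss = 372.40 − 280 = 92.40.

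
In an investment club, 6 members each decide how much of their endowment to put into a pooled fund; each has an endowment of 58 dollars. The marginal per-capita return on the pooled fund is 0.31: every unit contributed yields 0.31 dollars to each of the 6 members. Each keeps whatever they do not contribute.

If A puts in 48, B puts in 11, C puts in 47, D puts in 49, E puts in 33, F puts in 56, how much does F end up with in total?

77.64 dollars

Total contributed: 48 + 11 + 47 + 49 + 33 + 56 = 244.
Each receives 0.31 × 244 = 75.64 from the pooled fund.
F keeps 58 − 56 = 2, so F's payoff is 2 + 75.64 = 77.64.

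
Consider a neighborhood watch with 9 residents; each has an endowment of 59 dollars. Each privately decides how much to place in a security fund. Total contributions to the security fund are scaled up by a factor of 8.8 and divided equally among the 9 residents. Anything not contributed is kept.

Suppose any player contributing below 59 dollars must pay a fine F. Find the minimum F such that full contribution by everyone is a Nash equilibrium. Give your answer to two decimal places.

1.31 dollars

Given the others contribute fully, the best deviation is to contribute 0 (any partial contribution still incurs the fine and gives up units whose private return 0.9778 is below 1).
Deviating from 59 to 0 saves 59 dollars but forfeits the deviator's share of the drop in the security fund: 8.8/9 × 59 = 57.69.
So the deviation gain is 59 − 57.69 = 1.31, and the fine must be at least 1.31 dollars to wipe it out.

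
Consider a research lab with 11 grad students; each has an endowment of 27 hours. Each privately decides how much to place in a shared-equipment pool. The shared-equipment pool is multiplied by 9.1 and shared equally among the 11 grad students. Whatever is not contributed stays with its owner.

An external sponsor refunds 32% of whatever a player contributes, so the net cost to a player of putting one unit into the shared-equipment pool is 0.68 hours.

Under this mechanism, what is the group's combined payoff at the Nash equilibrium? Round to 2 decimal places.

With the mechanism, a contributed unit returns (9.1/11) / 0.68 = 1.2166 per unit of net cost to the contributor — now above 1 — so contributing fully is weakly dominant for every player.
At the Nash equilibrium everyone contributes 27. Group total payoff = 11 × (27 × 0.32 + 9.1 × 27) = 2797.74.

2797.74 hours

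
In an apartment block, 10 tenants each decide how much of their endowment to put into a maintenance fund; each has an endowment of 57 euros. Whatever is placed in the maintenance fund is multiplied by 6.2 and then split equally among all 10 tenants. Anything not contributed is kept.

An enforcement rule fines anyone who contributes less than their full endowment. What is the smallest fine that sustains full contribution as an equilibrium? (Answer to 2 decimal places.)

21.66 euros

Given the others contribute fully, the best deviation is to contribute 0 (any partial contribution still incurs the fine and gives up units whose private return 0.6200 is below 1).
Deviating from 57 to 0 saves 57 euros but forfeits the deviator's share of the drop in the maintenance fund: 6.2/10 × 57 = 35.34.
So the deviation gain is 57 − 35.34 = 21.66, and the fine must be at least 21.66 euros to wipe it out.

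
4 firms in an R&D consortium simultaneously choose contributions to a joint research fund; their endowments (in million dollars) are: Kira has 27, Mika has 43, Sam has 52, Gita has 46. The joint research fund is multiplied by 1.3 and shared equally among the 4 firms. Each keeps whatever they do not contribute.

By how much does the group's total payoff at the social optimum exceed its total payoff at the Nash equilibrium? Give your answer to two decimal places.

The private return per contributed unit is 1.3/4 = 0.3250 < 1 for every player regardless of endowment, so the Nash equilibrium is zero contribution and the group total is Σ E_j = 27 + 43 + 52 + 46 = 168.
Each contributed unit returns 1.300 to the group, so the social optimum is full contribution by everyone: group total = 1.300 × 168 = 218.40.
Efficiency loss = (1.300 − 1) × 168 = 50.40.

50.40 million dollars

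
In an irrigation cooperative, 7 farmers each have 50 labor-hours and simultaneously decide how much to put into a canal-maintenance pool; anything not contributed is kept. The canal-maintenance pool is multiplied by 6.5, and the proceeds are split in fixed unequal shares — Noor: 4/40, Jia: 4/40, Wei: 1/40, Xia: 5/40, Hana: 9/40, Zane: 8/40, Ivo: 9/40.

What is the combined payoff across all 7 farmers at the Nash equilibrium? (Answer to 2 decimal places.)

Player j's private return per contributed unit is 6.5 × (j's share). Contributing is weakly dominant for j when that share is at least 1/6.5 = 0.1538, and contributing 0 is dominant otherwise.
Hana, Zane and Ivo clear that bar, contributing 50 each; the remaining 4 contribute 0. Total contributed: 150.
The canal-maintenance pool pays out 6.5 × 150 = 975.00 in total (split across the unequal shares, but the aggregate is all that matters for the group sum).
The 4 free-riders keep 50 each, adding 200. Group total = 200 + 975.00 = 1175.00.

1175.00 labor-hours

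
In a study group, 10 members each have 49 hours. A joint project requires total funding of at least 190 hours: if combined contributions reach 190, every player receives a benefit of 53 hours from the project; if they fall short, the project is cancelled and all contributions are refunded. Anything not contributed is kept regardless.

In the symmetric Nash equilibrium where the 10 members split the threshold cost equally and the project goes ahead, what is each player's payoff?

Equal share of the threshold: 190/10 = 19.
At this profile no one gains by cutting their contribution: any cut drops the total below 190, the project is cancelled, contributions are refunded, and the deviator ends with 49, which is less than 49 − 19 + 53 = 83. Contributing more than 19 just wastes the excess. So contributing exactly 19 is a best response.
Each player's payoff: 49 − 19 + 53 = 83.

83 hours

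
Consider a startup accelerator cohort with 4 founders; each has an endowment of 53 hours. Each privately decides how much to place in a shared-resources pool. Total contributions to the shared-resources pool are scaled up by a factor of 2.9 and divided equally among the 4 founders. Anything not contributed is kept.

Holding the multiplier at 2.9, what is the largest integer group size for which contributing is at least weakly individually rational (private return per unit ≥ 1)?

2

Private return per unit is 2.9/(group size), which is ≥ 1 whenever the group size is ≤ 2.9.
The largest such integer is 2.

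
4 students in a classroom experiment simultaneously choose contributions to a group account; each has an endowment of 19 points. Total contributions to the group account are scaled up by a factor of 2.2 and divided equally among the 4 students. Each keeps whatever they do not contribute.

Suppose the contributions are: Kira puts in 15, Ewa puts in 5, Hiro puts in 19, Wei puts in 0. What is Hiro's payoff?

Total contributed: 15 + 5 + 19 + 0 = 39.
Each receives 2.2 × 39 / 4 = 21.45 from the group account.
Hiro keeps 19 − 19 = 0, so Hiro's payoff is 0 + 21.45 = 21.45.

21.45 points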